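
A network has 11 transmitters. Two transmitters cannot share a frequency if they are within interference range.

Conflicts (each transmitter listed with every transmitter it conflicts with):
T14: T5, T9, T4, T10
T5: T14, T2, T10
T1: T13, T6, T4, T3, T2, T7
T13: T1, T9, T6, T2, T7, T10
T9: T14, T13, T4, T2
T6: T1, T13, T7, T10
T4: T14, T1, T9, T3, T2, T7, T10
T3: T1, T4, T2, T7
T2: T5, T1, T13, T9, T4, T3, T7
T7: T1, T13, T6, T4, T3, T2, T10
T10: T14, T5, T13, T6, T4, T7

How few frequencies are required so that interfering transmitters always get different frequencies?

5

T1, T4, T3, T2, T7 are mutually in conflict, so at least 5 frequencies are needed.
5 frequencies suffice: frequency 1 → {T2, T10}; frequency 2 → {T5, T13, T4}; frequency 3 → {T14, T7}; frequency 4 → {T1, T9}; frequency 5 → {T6, T3}. Each listed conflict is separated.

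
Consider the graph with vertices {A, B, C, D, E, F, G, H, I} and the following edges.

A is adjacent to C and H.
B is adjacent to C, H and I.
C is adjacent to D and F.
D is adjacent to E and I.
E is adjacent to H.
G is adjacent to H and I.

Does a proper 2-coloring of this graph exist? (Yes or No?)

No

The cycle C-D-E-H-B-C has odd length 5, so it cannot be 2-colored; at least 3 colors are needed.
So 2 colors are not enough.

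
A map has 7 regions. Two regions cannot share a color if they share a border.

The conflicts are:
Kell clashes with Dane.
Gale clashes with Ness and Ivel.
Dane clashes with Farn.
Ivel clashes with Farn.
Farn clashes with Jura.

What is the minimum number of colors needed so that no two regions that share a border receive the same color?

2

Gale and Ivel conflict, so at least 2 colors are needed.
2 colors suffice: Kell=1, Gale=1, Dane=2, Ness=2, Ivel=2, Farn=1, Jura=2. No two conflicting regions share a color.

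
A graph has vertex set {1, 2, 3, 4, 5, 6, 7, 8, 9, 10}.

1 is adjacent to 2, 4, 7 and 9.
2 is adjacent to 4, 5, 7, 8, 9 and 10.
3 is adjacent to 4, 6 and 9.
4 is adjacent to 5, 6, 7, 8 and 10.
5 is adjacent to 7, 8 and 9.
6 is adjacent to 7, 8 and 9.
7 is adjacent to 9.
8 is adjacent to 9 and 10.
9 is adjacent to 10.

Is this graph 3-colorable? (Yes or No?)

1, 2, 7, 9 form a clique, so at least 4 colors are needed.
So 3 colors are not enough.

No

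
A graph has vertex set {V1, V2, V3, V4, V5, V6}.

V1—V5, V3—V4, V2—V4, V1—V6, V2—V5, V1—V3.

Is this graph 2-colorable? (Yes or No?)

No

The cycle V2-V5-V1-V3-V4-V2 has odd length 5, so it cannot be 2-colored; at least 3 colors are needed.
So 2 colors are not enough.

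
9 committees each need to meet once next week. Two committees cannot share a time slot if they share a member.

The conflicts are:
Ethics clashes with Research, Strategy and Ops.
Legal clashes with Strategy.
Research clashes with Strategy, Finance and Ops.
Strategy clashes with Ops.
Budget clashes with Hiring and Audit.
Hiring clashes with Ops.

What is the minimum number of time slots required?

4

Ethics, Research, Strategy, Ops all conflict with each other, so at least 4 time slots are needed.
4 time slots suffice: time slot 1 → {Legal, Budget, Finance, Ops}; time slot 2 → {Research, Hiring, Audit}; time slot 3 → {Strategy}; time slot 4 → {Ethics}. Each listed conflict is separated.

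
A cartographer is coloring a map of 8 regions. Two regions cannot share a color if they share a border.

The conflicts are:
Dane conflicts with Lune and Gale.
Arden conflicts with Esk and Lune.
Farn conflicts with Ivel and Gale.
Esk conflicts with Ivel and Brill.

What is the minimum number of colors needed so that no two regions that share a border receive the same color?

3

The cycle Dane-Gale-Farn-Ivel-Esk-Arden-Lune-Dane has odd length 7, so it cannot be 2-colored; at least 3 colors are needed.
One proper 3-coloring: Dane=1, Arden=2, Farn=1, Esk=1, Ivel=2, Brill=2, Lune=3, Gale=2. No two conflicting regions share a color.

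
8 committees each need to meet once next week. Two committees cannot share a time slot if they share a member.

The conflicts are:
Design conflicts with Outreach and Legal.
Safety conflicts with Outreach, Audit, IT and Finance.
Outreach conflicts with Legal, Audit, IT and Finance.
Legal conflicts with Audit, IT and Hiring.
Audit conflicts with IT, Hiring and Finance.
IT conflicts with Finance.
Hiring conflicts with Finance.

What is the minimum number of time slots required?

Safety, Outreach, Audit, IT, Finance pairwise conflict, so at least 5 time slots are needed.
5 time slots suffice: Design=2, Safety=5, Outreach=1, Legal=3, Audit=2, IT=4, Hiring=1, Finance=3. No two conflicting committees share a time slot.

5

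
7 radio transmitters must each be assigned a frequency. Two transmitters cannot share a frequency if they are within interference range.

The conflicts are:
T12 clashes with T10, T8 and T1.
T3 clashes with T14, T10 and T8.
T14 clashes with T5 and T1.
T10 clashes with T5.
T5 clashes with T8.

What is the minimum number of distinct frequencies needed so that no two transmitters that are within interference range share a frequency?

The cycle T14-T1-T12-T8-T3-T14 has odd length 5, so it cannot be 2-colored; at least 3 frequencies are needed.
A valid assignment using 3 frequencies: T12=1, T3=1, T14=2, T10=2, T5=1, T8=2, T1=3. Each listed conflict is separated.

3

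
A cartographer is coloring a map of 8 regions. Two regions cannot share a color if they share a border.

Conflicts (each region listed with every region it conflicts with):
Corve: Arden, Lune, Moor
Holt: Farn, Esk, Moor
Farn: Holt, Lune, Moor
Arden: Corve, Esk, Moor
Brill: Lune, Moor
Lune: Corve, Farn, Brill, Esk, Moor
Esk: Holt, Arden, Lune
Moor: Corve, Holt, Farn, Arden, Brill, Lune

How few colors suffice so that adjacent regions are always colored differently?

3

Holt, Farn, Moor are mutually in conflict, so at least 3 colors are needed.
3 colors suffice: color 1 → {Esk, Moor}; color 2 → {Holt, Arden, Lune}; color 3 → {Corve, Farn, Brill}. No two conflicting regions share a color.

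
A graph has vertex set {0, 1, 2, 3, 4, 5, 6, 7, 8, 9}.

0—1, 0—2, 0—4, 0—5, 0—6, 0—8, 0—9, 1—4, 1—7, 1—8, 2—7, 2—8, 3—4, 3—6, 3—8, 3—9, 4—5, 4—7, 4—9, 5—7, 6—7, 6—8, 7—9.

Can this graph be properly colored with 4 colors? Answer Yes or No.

The chromatic number is 3. 0, 6, 8 form a triangle, so at least 3 colors are needed.
3 colors suffice: color red → {0, 3, 7}; color blue → {4, 8}; color green → {1, 2, 5, 6, 9}.
Since 4 ≥ 3, a proper 4-coloring certainly exists.

Yes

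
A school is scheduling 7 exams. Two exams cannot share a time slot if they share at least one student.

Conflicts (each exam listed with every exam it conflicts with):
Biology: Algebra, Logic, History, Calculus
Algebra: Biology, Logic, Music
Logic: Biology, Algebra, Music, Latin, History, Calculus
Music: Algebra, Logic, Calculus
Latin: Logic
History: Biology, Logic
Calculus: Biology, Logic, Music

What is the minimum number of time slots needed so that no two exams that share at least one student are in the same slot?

Biology, Logic, Calculus are mutually in conflict, so at least 3 time slots are needed.
Using 3 time slots: Biology=2, Algebra=3, Logic=1, Music=2, Latin=2, History=3, Calculus=3. Each listed conflict is separated.

3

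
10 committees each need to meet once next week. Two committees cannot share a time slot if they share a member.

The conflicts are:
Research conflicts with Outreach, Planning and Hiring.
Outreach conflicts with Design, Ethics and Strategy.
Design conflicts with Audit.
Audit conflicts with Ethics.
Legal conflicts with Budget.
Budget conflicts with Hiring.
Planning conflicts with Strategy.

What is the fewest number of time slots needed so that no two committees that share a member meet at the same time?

2

Research and Planning conflict, so at least 2 time slots are needed.
A valid assignment using 2 time slots: Research=2, Outreach=1, Design=2, Audit=1, Legal=1, Ethics=2, Budget=2, Planning=1, Strategy=2, Hiring=1. No two conflicting committees share a time slot.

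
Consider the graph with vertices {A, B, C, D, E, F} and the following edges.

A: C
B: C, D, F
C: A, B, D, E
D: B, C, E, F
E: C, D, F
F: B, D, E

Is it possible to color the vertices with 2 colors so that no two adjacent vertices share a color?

C, D, E form a triangle, so at least 3 colors are needed.
So 2 colors are not enough.

No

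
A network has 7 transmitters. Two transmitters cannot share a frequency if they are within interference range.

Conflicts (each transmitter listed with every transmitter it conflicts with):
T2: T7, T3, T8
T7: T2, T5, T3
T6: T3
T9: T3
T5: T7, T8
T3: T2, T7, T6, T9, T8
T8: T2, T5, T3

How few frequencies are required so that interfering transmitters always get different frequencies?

T2, T3, T8 are mutually in conflict, so at least 3 frequencies are needed.
Using 3 frequencies: T2=3, T7=2, T6=2, T9=2, T5=1, T3=1, T8=2. Every pair that conflicts lands in different frequencies.

3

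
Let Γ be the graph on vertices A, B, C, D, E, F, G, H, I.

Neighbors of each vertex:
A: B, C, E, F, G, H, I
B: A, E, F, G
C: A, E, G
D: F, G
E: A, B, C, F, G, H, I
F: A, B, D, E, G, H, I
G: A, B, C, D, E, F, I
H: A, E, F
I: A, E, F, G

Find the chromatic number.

A, B, E, F, G are pairwise adjacent (a clique of size 5), so at least 5 colors are needed.
One proper 5-coloring: A=yellow, B=purple, C=red, D=green, E=green, F=red, G=blue, H=blue, I=purple. Each edge has distinct colors on its endpoints.

5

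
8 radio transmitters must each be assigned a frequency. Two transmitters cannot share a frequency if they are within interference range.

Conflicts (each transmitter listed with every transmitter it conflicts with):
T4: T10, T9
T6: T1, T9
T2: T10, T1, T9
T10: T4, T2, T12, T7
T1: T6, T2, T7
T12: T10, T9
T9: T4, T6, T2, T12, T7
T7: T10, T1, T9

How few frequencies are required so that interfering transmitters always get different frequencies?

2

T2 and T1 conflict, so at least 2 frequencies are needed.
2 frequencies suffice: frequency 1 → {T10, T1, T9}; frequency 2 → {T4, T6, T2, T12, T7}. No two conflicting transmitters share a frequency.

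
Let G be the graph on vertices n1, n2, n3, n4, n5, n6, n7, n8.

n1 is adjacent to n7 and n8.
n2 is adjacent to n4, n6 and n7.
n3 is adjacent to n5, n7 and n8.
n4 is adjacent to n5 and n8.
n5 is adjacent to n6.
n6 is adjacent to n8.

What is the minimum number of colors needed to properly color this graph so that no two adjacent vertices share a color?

3

The cycle n2-n6-n8-n3-n7-n2 has odd length 5, so it cannot be 2-colored; at least 3 colors are needed.
3 colors suffice: color 1 → {n2, n5, n8}; color 2 → {n1, n3, n4, n6}; color 3 → {n7}. Every edge joins two different colors.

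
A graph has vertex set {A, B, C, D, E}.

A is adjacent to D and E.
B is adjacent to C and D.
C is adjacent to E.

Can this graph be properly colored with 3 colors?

The chromatic number is 3. The cycle D-A-E-C-B-D has odd length 5, so it cannot be 2-colored; at least 3 colors are needed.
3 colors suffice: color 1 → {B, E}; color 2 → {A, C}; color 3 → {D}.
That is already a proper 3-coloring.

Yes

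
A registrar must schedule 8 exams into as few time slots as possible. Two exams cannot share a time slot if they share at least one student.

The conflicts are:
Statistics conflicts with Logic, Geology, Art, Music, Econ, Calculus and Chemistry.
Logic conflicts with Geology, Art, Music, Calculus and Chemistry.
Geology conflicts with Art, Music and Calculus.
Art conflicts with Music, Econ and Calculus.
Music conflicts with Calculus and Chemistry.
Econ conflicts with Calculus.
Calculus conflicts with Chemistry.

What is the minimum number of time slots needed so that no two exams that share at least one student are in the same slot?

6

Statistics, Logic, Geology, Art, Music, Calculus pairwise conflict, so at least 6 time slots are needed.
6 time slots suffice: time slot 1 → {Statistics}; time slot 2 → {Calculus}; time slot 3 → {Music, Econ}; time slot 4 → {Logic}; time slot 5 → {Art, Chemistry}; time slot 6 → {Geology}. Each listed conflict is separated.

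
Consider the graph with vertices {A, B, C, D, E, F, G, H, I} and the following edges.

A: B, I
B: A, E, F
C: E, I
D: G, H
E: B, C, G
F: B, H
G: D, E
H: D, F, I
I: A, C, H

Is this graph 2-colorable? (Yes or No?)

The cycle A-B-F-H-I-A has odd length 5, so it cannot be 2-colored; at least 3 colors are needed.
So 2 colors are not enough.

No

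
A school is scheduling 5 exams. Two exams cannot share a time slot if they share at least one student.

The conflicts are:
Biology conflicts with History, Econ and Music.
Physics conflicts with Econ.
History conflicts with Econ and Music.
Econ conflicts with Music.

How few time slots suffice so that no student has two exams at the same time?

Biology, History, Econ, Music all conflict with each other, so at least 4 time slots are needed.
4 time slots suffice: Biology=4, Physics=2, History=3, Econ=1, Music=2. No two conflicting exams share a time slot.

4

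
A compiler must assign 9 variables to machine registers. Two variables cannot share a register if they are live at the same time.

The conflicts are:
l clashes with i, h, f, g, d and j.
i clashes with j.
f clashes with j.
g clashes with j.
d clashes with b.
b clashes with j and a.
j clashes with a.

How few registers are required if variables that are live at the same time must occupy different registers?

b, j, a all conflict with each other, so at least 3 registers are needed.
A valid assignment using 3 registers: l=1, i=3, h=2, f=3, g=3, d=2, b=1, j=2, a=3. Each listed conflict is separated.

3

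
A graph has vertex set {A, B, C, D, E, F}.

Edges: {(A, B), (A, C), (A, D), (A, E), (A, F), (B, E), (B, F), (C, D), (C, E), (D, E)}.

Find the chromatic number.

4

A, C, D, E are pairwise adjacent (a clique of size 4), so at least 4 colors are needed.
4 colors suffice: color 1 → {A}; color 2 → {E, F}; color 3 → {B, C}; color 4 → {D}. No two adjacent vertices share a color.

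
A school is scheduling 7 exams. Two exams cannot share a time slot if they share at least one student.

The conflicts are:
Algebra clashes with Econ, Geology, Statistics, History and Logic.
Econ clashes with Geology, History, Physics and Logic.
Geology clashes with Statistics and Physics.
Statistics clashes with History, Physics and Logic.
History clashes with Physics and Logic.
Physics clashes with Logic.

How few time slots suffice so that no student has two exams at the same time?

Algebra, Econ, History, Logic pairwise conflict, so at least 4 time slots are needed.
4 time slots suffice: time slot 1 → {Algebra, Physics}; time slot 2 → {Econ, Statistics}; time slot 3 → {Geology, History}; time slot 4 → {Logic}. Each listed conflict is separated.

4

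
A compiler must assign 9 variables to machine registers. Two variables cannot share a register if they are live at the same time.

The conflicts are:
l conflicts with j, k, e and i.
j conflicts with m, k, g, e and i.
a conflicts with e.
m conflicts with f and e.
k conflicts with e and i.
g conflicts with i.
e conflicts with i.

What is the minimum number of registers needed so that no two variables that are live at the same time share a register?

l, j, k, e, i pairwise conflict, so at least 5 registers are needed.
5 registers suffice: register 1 → {f, g, e}; register 2 → {j, a}; register 3 → {m, i}; register 4 → {k}; register 5 → {l}. Each listed conflict is separated.

5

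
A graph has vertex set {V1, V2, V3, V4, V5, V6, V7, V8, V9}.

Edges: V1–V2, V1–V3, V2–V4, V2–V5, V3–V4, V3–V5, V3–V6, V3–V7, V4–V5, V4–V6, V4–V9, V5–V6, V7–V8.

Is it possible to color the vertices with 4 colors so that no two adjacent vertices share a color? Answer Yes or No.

Yes

The chromatic number is 4. V3, V4, V5, V6 form a clique, so at least 4 colors are needed.
4 colors suffice: color R → {V1, V4, V7}; color B → {V2, V3, V8, V9}; color G → {V5}; color Y → {V6}.
That is already a proper 4-coloring.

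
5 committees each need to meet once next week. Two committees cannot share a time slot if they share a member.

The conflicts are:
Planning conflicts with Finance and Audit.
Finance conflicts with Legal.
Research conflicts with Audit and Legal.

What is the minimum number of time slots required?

The cycle Planning-Audit-Research-Legal-Finance-Planning has odd length 5, so it cannot be 2-colored; at least 3 time slots are needed.
3 time slots suffice: time slot 1 → {Finance, Research}; time slot 2 → {Audit, Legal}; time slot 3 → {Planning}. Every pair that conflicts lands in different time slots.

3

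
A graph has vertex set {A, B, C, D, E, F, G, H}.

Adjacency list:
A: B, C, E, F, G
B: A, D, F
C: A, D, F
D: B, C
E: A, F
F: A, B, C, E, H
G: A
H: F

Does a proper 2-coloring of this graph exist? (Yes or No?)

A, C, F are pairwise adjacent, so at least 3 colors are needed.
So 2 colors are not enough.

No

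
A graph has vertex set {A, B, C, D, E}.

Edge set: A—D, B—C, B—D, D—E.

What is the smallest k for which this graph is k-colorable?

B and C are adjacent, so at least 2 colors are needed.
A valid assignment using 2 colors: A=2, B=2, C=1, D=1, E=2. Every edge joins two different colors.

2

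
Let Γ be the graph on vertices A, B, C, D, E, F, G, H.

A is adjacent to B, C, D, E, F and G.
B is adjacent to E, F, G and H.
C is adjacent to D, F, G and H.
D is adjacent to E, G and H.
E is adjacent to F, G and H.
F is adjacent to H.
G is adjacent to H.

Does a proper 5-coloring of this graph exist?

The chromatic number is 4. C, D, G, H form a clique, so at least 4 colors are needed.
4 colors suffice: A=2, B=4, C=1, D=4, E=1, F=3, G=3, H=2.
Since 5 ≥ 4, a proper 5-coloring certainly exists.

Yes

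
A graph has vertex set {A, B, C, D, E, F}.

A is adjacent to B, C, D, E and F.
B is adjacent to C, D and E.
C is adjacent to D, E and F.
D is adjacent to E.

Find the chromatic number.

A, B, C, D, E form a clique, so at least 5 colors are needed.
A valid assignment using 5 colors: A=1, B=4, C=2, D=5, E=3, F=3. No two adjacent vertices share a color.

5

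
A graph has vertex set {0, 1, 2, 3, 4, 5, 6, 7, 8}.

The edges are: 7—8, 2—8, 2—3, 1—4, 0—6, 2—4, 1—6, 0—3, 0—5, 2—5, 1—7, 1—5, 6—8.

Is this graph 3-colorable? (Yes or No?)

Yes

The chromatic number is 3. The cycle 8-2-3-0-6-8 has odd length 5, so it cannot be 2-colored; at least 3 colors are needed.
One proper 3-coloring: 0=red, 1=red, 2=red, 3=blue, 4=blue, 5=blue, 6=green, 7=green, 8=blue.
That is already a proper 3-coloring.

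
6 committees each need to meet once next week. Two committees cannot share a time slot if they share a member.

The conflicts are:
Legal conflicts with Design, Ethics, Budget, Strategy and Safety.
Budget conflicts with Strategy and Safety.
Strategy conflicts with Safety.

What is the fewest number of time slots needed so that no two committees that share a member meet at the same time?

4

Legal, Budget, Strategy, Safety all conflict with each other, so at least 4 time slots are needed.
4 time slots suffice: time slot 1 → {Legal}; time slot 2 → {Design, Ethics, Strategy}; time slot 3 → {Safety}; time slot 4 → {Budget}. No two conflicting committees share a time slot.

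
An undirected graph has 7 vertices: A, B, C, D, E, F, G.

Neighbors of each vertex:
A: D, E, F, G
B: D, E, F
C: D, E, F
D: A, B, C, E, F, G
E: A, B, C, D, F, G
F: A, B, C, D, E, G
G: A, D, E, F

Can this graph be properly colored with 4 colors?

A, D, E, F, G are pairwise adjacent (a clique of size 5), so at least 5 colors are needed.
So 4 colors are not enough.

No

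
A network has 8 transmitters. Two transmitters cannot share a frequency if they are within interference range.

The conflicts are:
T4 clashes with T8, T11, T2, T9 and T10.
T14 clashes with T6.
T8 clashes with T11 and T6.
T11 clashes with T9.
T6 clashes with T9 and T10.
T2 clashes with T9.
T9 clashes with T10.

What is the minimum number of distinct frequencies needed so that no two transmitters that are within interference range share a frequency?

T6, T9, T10 pairwise conflict, so at least 3 frequencies are needed.
3 frequencies suffice: T4=1, T14=2, T8=2, T11=3, T6=1, T2=3, T9=2, T10=3. Every pair that conflicts lands in different frequencies.

3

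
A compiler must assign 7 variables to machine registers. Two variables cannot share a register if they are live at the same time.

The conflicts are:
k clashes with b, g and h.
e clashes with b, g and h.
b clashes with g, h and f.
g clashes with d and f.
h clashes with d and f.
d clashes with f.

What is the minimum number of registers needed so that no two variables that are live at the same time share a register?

3

e, b, h are mutually in conflict, so at least 3 registers are needed.
3 registers suffice: k=3, e=3, b=2, g=1, h=1, d=2, f=3. No two conflicting variables share a register.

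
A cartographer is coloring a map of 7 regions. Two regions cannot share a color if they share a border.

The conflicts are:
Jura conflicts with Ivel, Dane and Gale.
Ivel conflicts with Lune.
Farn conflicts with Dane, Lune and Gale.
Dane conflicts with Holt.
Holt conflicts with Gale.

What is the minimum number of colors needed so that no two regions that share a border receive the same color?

3

The cycle Ivel-Jura-Gale-Farn-Lune-Ivel has odd length 5, so it cannot be 2-colored; at least 3 colors are needed.
3 colors suffice: Jura=2, Ivel=3, Farn=2, Dane=1, Lune=1, Holt=2, Gale=1. No two conflicting regions share a color.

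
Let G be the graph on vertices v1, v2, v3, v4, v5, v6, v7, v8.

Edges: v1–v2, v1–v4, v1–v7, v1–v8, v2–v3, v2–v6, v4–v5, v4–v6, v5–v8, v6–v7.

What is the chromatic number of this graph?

2

v1 and v7 are adjacent, so at least 2 colors are needed.
2 colors suffice: v1=R, v2=B, v3=R, v4=B, v5=R, v6=R, v7=B, v8=B. Each edge has distinct colors on its endpoints.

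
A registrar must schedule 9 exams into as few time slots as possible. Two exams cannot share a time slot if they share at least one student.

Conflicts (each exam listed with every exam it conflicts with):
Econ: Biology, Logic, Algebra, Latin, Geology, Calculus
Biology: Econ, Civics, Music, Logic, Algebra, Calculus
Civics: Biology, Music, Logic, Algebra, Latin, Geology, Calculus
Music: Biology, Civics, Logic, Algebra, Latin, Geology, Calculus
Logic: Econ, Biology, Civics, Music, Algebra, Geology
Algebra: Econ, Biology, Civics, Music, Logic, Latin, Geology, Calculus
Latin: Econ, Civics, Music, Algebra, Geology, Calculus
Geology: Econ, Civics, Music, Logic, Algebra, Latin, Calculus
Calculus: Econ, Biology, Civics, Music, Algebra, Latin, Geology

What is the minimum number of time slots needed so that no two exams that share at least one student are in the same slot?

6

Civics, Music, Algebra, Latin, Geology, Calculus all conflict with each other, so at least 6 time slots are needed.
6 time slots suffice: time slot 1 → {Algebra}; time slot 2 → {Econ, Civics}; time slot 3 → {Biology, Geology}; time slot 4 → {Music}; time slot 5 → {Logic, Calculus}; time slot 6 → {Latin}. Every pair that conflicts lands in different time slots.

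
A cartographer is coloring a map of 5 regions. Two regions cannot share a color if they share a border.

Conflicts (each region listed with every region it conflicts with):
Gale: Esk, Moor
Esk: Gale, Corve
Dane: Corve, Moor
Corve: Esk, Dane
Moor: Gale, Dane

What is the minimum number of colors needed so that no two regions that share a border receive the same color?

The cycle Moor-Dane-Corve-Esk-Gale-Moor has odd length 5, so it cannot be 2-colored; at least 3 colors are needed.
3 colors suffice: color 1 → {Gale, Corve}; color 2 → {Esk, Dane}; color 3 → {Moor}. No two conflicting regions share a color.

3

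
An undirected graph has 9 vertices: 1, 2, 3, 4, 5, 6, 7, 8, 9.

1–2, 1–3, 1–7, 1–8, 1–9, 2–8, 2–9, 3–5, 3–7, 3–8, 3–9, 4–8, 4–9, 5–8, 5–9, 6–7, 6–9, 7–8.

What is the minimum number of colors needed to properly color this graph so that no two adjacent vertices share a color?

1, 3, 7, 8 are pairwise adjacent (a clique of size 4), so at least 4 colors are needed.
4 colors suffice: 1=b, 2=c, 3=c, 4=b, 5=b, 6=b, 7=d, 8=a, 9=a. Every edge joins two different colors.

4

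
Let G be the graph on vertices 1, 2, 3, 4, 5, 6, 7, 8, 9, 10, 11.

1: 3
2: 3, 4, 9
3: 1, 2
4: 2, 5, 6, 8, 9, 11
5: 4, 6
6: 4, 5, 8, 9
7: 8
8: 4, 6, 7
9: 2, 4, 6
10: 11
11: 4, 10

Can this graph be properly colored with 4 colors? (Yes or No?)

The chromatic number is 3. 4, 6, 9 are pairwise adjacent, so at least 3 colors are needed.
3 colors suffice: color red → {3, 4, 7, 10}; color blue → {1, 2, 6, 11}; color green → {5, 8, 9}.
Since 4 ≥ 3, a proper 4-coloring certainly exists.

Yes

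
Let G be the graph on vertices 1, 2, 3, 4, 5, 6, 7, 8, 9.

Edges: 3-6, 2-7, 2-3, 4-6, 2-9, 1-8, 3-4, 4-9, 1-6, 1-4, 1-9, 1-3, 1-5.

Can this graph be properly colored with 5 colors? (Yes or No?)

Yes

The chromatic number is 4. 1, 3, 4, 6 form a clique, so at least 4 colors are needed.
One proper 4-coloring: 1=red, 2=red, 3=green, 4=blue, 5=blue, 6=yellow, 7=blue, 8=blue, 9=green.
Since 5 ≥ 4, a proper 5-coloring certainly exists.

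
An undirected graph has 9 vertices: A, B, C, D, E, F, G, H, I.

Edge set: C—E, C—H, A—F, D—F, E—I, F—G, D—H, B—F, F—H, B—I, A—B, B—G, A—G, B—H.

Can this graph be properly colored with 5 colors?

Yes

The chromatic number is 4. A, B, F, G are mutually adjacent (a clique of size 4), so at least 4 colors are needed.
4 colors suffice: color red → {E, F}; color blue → {B, C, D}; color green → {A, H, I}; color yellow → {G}.
Since 5 ≥ 4, a proper 5-coloring certainly exists.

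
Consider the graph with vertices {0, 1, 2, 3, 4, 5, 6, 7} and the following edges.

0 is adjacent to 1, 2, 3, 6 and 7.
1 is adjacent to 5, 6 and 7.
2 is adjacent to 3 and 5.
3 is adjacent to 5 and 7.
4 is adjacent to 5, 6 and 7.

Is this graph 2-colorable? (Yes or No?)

2, 3, 5 form a triangle, so at least 3 colors are needed.
So 2 colors are not enough.

No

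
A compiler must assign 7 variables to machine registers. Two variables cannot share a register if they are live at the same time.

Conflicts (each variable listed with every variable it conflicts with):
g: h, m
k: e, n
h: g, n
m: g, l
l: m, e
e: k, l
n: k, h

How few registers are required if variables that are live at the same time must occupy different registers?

The cycle n-k-e-l-m-g-h-n has odd length 7, so it cannot be 2-colored; at least 3 registers are needed.
3 registers suffice: g=1, k=3, h=2, m=2, l=1, e=2, n=1. Every pair that conflicts lands in different registers.

3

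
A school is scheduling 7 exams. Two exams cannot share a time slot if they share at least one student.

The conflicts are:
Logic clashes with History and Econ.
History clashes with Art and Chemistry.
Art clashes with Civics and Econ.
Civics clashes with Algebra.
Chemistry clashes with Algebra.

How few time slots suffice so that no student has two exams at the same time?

The cycle History-Chemistry-Algebra-Civics-Art-History has odd length 5, so it cannot be 2-colored; at least 3 time slots are needed.
Using 3 time slots: Logic=2, History=1, Art=2, Civics=3, Econ=1, Chemistry=2, Algebra=1. Every pair that conflicts lands in different time slots.

3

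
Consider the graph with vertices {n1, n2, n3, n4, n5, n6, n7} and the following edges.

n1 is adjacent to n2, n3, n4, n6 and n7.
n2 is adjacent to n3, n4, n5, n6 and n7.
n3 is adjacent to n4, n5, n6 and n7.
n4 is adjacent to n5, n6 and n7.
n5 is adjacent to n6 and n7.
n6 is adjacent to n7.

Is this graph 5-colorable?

No

n2, n3, n4, n5, n6, n7 form a clique, so at least 6 colors are needed.
So 5 colors are not enough.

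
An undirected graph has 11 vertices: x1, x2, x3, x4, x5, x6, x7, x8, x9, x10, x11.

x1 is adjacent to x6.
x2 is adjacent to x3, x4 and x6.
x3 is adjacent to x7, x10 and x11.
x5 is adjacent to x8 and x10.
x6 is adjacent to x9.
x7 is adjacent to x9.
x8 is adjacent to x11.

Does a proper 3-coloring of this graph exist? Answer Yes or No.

Yes

The chromatic number is 3. The cycle x10-x3-x11-x8-x5-x10 has odd length 5, so it cannot be 2-colored; at least 3 colors are needed.
3 colors suffice: color red → {x3, x4, x5, x6}; color blue → {x1, x2, x7, x10, x11}; color green → {x8, x9}.
That is already a proper 3-coloring.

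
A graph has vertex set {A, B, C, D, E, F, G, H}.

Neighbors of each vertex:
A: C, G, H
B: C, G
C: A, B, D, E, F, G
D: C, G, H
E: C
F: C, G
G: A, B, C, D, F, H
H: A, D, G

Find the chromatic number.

A, G, H are mutually adjacent, so at least 3 colors are needed.
3 colors suffice: color 1 → {E, G}; color 2 → {C, H}; color 3 → {A, B, D, F}. Each edge has distinct colors on its endpoints.

3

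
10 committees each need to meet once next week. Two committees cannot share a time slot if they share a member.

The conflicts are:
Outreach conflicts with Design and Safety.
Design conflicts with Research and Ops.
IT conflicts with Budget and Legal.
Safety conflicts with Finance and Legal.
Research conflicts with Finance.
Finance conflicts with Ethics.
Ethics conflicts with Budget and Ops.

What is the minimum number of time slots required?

The cycle Outreach-Safety-Finance-Research-Design-Outreach has odd length 5, so it cannot be 2-colored; at least 3 time slots are needed.
3 time slots suffice: time slot 1 → {Design, IT, Finance}; time slot 2 → {Safety, Research, Ethics}; time slot 3 → {Outreach, Budget, Ops, Legal}. No two conflicting committees share a time slot.

3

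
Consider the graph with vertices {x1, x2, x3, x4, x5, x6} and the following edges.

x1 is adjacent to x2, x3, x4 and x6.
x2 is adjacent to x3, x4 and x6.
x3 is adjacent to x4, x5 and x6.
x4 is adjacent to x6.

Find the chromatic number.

x1, x2, x3, x4, x6 are pairwise adjacent (a clique of size 5), so at least 5 colors are needed.
5 colors suffice: color R → {x3}; color B → {x1, x5}; color G → {x4}; color Y → {x2}; color P → {x6}. No two adjacent vertices share a color.

5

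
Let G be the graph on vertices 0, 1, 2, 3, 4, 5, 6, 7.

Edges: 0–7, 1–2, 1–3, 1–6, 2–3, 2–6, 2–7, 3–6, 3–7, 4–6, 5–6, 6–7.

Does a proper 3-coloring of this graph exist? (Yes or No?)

No

1, 2, 3, 6 are mutually adjacent (a clique of size 4), so at least 4 colors are needed.
So 3 colors are not enough.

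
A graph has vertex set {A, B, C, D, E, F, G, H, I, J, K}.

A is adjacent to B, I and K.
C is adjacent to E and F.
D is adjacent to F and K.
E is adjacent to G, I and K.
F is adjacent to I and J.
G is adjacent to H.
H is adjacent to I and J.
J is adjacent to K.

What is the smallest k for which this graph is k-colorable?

The cycle H-I-A-K-J-H has odd length 5, so it cannot be 2-colored; at least 3 colors are needed.
3 colors suffice: color 1 → {A, E, F, H}; color 2 → {B, C, G, I, K}; color 3 → {D, J}. Every edge joins two different colors.

3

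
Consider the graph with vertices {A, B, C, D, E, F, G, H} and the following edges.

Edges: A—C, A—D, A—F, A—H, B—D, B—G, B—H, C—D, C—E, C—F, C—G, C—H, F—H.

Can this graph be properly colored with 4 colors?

Yes

The chromatic number is 4. A, C, F, H are pairwise adjacent (a clique of size 4), so at least 4 colors are needed.
4 colors suffice: color 1 → {B, C}; color 2 → {A, E, G}; color 3 → {D, H}; color 4 → {F}.
That is already a proper 4-coloring.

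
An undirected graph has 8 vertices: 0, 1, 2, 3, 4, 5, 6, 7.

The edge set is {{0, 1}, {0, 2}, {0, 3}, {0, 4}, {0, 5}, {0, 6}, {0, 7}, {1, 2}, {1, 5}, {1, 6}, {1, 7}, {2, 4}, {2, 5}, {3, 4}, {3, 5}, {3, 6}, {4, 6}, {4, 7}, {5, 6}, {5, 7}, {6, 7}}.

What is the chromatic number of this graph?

5

0, 1, 5, 6, 7 are pairwise adjacent (a clique of size 5), so at least 5 colors are needed.
A valid assignment using 5 colors: 0=a, 1=d, 2=c, 3=d, 4=b, 5=b, 6=c, 7=e. Each edge has distinct colors on its endpoints.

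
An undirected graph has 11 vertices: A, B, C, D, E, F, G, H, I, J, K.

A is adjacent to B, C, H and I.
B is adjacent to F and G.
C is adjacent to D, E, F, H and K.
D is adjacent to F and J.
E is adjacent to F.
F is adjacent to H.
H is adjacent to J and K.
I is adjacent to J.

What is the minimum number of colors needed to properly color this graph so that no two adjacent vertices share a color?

C, F, H form a triangle, so at least 3 colors are needed.
3 colors suffice: color 1 → {B, C, J}; color 2 → {A, F, G, K}; color 3 → {D, E, H, I}. Every edge joins two different colors.

3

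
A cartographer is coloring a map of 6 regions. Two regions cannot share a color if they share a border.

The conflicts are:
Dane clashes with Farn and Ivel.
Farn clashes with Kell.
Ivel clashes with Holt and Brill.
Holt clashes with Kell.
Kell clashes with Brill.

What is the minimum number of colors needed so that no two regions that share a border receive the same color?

The cycle Ivel-Brill-Kell-Farn-Dane-Ivel has odd length 5, so it cannot be 2-colored; at least 3 colors are needed.
3 colors suffice: Dane=2, Farn=3, Ivel=1, Holt=2, Kell=1, Brill=2. No two conflicting regions share a color.

3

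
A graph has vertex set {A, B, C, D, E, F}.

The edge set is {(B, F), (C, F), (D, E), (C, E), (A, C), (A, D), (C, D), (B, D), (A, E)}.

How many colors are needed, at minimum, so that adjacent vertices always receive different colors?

A, C, D, E are pairwise adjacent (a clique of size 4), so at least 4 colors are needed.
4 colors suffice: color 1 → {D, F}; color 2 → {B, C}; color 3 → {E}; color 4 → {A}. Each edge has distinct colors on its endpoints.

4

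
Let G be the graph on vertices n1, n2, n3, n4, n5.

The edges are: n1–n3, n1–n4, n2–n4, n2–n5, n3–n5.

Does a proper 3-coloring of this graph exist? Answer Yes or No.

Yes

The chromatic number is 3. The cycle n1-n4-n2-n5-n3-n1 has odd length 5, so it cannot be 2-colored; at least 3 colors are needed.
3 colors suffice: color 1 → {n1, n2}; color 2 → {n4, n5}; color 3 → {n3}.
That is already a proper 3-coloring.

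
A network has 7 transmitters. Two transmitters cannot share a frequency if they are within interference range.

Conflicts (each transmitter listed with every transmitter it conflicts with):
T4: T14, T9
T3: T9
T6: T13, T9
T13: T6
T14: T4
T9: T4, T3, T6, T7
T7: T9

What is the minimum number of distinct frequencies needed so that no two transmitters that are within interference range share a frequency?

2

T4 and T9 conflict, so at least 2 frequencies are needed.
A valid assignment using 2 frequencies: T4=2, T3=2, T6=2, T13=1, T14=1, T9=1, T7=2. Each listed conflict is separated.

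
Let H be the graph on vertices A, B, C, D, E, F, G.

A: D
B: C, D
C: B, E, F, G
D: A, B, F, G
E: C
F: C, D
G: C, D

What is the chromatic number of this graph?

C and E are adjacent, so at least 2 colors are needed.
One proper 2-coloring: A=2, B=2, C=1, D=1, E=2, F=2, G=2. Each edge has distinct colors on its endpoints.

2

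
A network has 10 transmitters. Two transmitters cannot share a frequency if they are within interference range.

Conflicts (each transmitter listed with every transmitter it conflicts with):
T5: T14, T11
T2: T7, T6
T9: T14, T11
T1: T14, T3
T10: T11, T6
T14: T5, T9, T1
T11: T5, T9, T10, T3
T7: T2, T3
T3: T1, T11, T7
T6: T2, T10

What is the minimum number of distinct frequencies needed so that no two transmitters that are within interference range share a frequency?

The cycle T1-T3-T11-T9-T14-T1 has odd length 5, so it cannot be 2-colored; at least 3 frequencies are needed.
Using 3 frequencies: T5=2, T2=2, T9=2, T1=3, T10=2, T14=1, T11=1, T7=1, T3=2, T6=1. Every pair that conflicts lands in different frequencies.

3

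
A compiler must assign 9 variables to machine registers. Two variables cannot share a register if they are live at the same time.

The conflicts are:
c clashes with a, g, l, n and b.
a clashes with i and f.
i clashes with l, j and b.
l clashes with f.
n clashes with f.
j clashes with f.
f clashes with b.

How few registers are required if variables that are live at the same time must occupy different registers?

2

j and f conflict, so at least 2 registers are needed.
2 registers suffice: c=1, a=2, i=1, g=2, l=2, n=2, j=2, f=1, b=2. Every pair that conflicts lands in different registers.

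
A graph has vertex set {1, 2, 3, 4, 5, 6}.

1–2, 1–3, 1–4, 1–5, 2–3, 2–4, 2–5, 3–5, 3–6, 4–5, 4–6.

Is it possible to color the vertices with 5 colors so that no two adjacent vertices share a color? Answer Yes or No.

The chromatic number is 4. 1, 2, 4, 5 form a clique, so at least 4 colors are needed.
4 colors suffice: color red → {5, 6}; color blue → {2}; color green → {3, 4}; color yellow → {1}.
Since 5 ≥ 4, a proper 5-coloring certainly exists.

Yes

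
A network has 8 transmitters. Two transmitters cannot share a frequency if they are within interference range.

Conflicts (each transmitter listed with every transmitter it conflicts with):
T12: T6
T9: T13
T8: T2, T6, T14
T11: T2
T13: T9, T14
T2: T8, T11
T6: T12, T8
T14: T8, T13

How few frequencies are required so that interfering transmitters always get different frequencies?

T12 and T6 conflict, so at least 2 frequencies are needed.
2 frequencies suffice: frequency 1 → {T12, T8, T11, T13}; frequency 2 → {T9, T2, T6, T14}. Each listed conflict is separated.

2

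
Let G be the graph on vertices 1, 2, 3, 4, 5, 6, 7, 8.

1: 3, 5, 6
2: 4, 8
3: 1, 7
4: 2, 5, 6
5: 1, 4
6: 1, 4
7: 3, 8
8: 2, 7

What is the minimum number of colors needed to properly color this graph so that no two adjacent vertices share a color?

The cycle 2-8-7-3-1-6-4-2 has odd length 7, so it cannot be 2-colored; at least 3 colors are needed.
A valid assignment using 3 colors: 1=a, 2=b, 3=b, 4=a, 5=b, 6=b, 7=c, 8=a. Every edge joins two different colors.

3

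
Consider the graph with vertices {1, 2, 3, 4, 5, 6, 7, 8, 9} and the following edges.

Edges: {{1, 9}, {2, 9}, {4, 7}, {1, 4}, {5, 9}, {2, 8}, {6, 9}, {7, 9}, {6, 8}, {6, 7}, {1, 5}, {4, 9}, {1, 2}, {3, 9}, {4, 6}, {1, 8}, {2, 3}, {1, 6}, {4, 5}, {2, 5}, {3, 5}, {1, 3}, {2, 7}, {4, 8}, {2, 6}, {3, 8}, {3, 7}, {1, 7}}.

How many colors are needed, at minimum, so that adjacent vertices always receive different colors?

1, 4, 6, 7, 9 are pairwise adjacent (a clique of size 5), so at least 5 colors are needed.
One proper 5-coloring: 1=a, 2=c, 3=e, 4=c, 5=d, 6=e, 7=d, 8=b, 9=b. Each edge has distinct colors on its endpoints.

5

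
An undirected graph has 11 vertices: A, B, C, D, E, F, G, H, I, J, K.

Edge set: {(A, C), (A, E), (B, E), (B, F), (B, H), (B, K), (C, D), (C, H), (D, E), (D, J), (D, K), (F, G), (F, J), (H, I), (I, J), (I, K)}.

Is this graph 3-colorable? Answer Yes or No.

Yes

The chromatic number is 3. The cycle B-E-D-J-F-B has odd length 5, so it cannot be 2-colored; at least 3 colors are needed.
3 colors suffice: A=1, B=1, C=3, D=1, E=2, F=2, G=1, H=2, I=1, J=3, K=2.
That is already a proper 3-coloring.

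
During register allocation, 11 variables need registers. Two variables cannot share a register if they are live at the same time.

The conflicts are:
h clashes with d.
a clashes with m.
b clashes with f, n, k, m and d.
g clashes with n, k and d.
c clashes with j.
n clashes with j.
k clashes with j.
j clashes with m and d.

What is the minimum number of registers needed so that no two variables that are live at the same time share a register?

b and m conflict, so at least 2 registers are needed.
A valid assignment using 2 registers: h=1, a=1, b=1, g=1, c=2, f=2, n=2, k=2, j=1, m=2, d=2. No two conflicting variables share a register.

2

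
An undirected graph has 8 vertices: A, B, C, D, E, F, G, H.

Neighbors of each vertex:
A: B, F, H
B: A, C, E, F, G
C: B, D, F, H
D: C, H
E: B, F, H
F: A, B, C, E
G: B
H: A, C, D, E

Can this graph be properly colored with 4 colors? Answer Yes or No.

Yes

The chromatic number is 3. C, D, H form a triangle, so at least 3 colors are needed.
3 colors suffice: A=3, B=1, C=3, D=2, E=3, F=2, G=2, H=1.
Since 4 ≥ 3, a proper 4-coloring certainly exists.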